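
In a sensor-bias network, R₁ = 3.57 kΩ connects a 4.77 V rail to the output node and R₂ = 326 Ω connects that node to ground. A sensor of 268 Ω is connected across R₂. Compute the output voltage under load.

V_out ≈ 0.189 V

The load sits in parallel with R₂: R₂‖R_L = (326 × 268) / (326 + 268) = 147.1 Ω.
V_out = 4.77 × 147.1 / (3570 + 147.1) = 4.77 × 147.1/3717 = 0.189 V.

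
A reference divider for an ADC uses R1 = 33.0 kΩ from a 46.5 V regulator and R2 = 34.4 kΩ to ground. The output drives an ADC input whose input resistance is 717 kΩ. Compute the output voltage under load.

V_out ≈ 23.2 V

The load sits in parallel with R2: R2‖R_L = (34.4 × 717) / (34.4 + 717) = 32.83 kΩ.
V_out = 46.5 × 32.83 / (33.0 + 32.83) = 46.5 × 32.83/65.83 = 23.2 V.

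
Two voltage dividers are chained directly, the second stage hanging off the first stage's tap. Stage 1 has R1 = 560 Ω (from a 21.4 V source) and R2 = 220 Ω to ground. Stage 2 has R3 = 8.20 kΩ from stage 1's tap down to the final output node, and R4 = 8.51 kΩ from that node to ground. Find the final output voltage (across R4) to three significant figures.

Stage 2 presents R3+R4 = 16710 Ω as a load on stage 1's tap.
Stage 1's lower leg becomes R2‖(R3+R4) = 217.1 Ω, so V_mid = 21.4 × 217.1/777.1 = 5.979 V.
Stage 2 is itself unloaded: V_out = V_mid × R4/(R3+R4) = 5.979 × 8510/16710 = 3.05 V.

V_out ≈ 3.05 V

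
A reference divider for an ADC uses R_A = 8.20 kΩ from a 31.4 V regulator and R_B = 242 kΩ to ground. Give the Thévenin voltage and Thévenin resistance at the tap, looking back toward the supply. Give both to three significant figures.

V_th = 30.4 V, R_th = 7.93 kΩ

V_th is the open-circuit tap voltage: 31.4 × 242/(8.20 + 242) = 30.4 V.
With the supply zeroed, R_A and R_B appear in parallel from the tap: R_th = R_A‖R_B = (8.20 × 242)/250.2 = 7.93 kΩ.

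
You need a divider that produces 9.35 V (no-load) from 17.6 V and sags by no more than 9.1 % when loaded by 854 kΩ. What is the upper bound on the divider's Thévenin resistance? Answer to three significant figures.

Loading drop = R_th/(R_th + R_L) ≤ 0.0910, so R_th ≤ R_L · ε/(1−ε) = 854 kΩ × 0.0910/0.9090 = 85.5 kΩ.
(Any R1, R2 with R2/(R1+R2) = 0.531 and R1‖R2 ≤ 85.5 kΩ will meet the spec.)

R_th ≤ 85.5 kΩ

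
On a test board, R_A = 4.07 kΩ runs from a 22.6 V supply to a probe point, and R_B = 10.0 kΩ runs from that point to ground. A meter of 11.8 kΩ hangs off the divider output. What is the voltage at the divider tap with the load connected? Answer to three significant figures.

The load sits in parallel with R_B: R_B‖R_L = (10.0 × 11.8) / (10.0 + 11.8) = 5.413 kΩ.
V_out = 22.6 × 5.413 / (4.07 + 5.413) = 22.6 × 5.413/9.483 = 12.9 V.

V_out ≈ 12.9 V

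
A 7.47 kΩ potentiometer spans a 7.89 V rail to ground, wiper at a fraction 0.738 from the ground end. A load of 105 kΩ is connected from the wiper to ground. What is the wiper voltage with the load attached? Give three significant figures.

The wiper splits the pot into (1−α)R = 1.957 kΩ above and αR = 5.513 kΩ below.
Lower section ‖ load = 5.238 kΩ.
V_wiper = 7.89 × 5.238/(1.957 + 5.238) = 5.74 V.

V ≈ 5.74 V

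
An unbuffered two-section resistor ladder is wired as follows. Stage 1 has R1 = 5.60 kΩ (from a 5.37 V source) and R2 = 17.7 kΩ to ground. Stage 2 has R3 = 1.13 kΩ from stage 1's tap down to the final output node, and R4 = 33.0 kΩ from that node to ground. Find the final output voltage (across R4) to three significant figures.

V_out ≈ 3.51 V

Stage 2 presents R3+R4 = 34.13 kΩ as a load on stage 1's tap.
Stage 1's lower leg becomes R2‖(R3+R4) = 11.66 kΩ, so V_mid = 5.37 × 11.66/17.26 = 3.627 V.
Stage 2 is itself unloaded: V_out = V_mid × R4/(R3+R4) = 3.627 × 33.0/34.13 = 3.51 V.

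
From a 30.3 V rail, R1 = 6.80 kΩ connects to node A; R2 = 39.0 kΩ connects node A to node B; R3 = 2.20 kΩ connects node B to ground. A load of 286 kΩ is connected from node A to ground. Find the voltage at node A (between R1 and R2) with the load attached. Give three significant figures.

Below node A the series string R2+R3 = 41.20 kΩ sits in parallel with the 286 kΩ load: 36.01 kΩ.
V_A = 30.3 × 36.01/(6.80 + 36.01) = 25.5 V.

V ≈ 25.5 V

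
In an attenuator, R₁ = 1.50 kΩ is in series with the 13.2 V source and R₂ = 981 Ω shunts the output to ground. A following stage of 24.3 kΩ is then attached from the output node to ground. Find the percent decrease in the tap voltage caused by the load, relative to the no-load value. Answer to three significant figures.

The divider's output (Thévenin) resistance is R₁‖R₂ = 593.1 Ω.
Fractional drop under load = R_th/(R_th + R_L) = 593.1 / (593.1 + 24300) = 0.02383.
So the output falls by 2.38 %.

2.38 %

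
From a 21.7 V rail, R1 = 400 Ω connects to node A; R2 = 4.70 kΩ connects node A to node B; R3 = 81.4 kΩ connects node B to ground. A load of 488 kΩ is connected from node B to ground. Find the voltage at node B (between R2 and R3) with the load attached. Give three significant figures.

V ≈ 20.2 V

At node B, R3 is in parallel with the load: R3‖R_L = 69760 Ω.
Below node A the resistance is R2 + (R3‖R_L) = 74460 Ω, so V_A = 21.7 × 74460/74860 = 21.58 V.
Then V_B = V_A × (R3‖R_L)/(R2 + R3‖R_L) = 21.58 × 69760/74460 = 20.2 V.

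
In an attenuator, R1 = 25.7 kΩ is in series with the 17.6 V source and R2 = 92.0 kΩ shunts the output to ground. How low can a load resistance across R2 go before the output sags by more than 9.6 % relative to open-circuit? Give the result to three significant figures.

R_L(min) ≈ 189 kΩ

Output resistance R_th = R1‖R2 = (25.7 × 92.0)/117.7 = 20.09 kΩ.
The fractional drop is R_th/(R_th + R_L); requiring this ≤ 0.0960 gives R_L ≥ R_th(1/0.0960 − 1) = 20.09 × 9.417 = 189 kΩ.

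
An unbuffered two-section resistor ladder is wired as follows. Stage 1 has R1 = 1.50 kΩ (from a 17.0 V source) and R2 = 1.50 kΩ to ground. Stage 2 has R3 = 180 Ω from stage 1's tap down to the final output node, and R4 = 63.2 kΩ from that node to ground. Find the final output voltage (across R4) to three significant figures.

Stage 2 presents R3+R4 = 63380 Ω as a load on stage 1's tap.
Stage 1's lower leg becomes R2‖(R3+R4) = 1465 Ω, so V_mid = 17.0 × 1465/2965 = 8.401 V.
Stage 2 is itself unloaded: V_out = V_mid × R4/(R3+R4) = 8.401 × 63200/63380 = 8.38 V.

V_out ≈ 8.38 V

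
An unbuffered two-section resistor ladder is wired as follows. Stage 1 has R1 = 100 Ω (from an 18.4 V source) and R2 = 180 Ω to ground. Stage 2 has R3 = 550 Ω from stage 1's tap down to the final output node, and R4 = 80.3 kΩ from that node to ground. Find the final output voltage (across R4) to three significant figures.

V_out ≈ 11.7 V

Stage 2 presents R3+R4 = 80850 Ω as a load on stage 1's tap.
Stage 1's lower leg becomes R2‖(R3+R4) = 179.6 Ω, so V_mid = 18.4 × 179.6/279.6 = 11.82 V.
Stage 2 is itself unloaded: V_out = V_mid × R4/(R3+R4) = 11.82 × 80300/80850 = 11.7 V.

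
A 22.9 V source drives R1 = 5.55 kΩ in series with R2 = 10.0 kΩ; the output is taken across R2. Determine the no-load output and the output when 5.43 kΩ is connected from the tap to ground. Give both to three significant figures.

Open-circuit: V = 22.9 × 10.0/(5.55 + 10.0) = 14.7 V.
With the load, R2 becomes R2‖R_L = 3.519 kΩ, so V = 22.9 × 3.519/9.069 = 8.89 V.

Unloaded: 14.7 V; loaded: 8.89 V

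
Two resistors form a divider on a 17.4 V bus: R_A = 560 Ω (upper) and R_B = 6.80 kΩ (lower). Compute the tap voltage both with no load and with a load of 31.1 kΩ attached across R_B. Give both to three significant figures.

Unloaded: 16.1 V; loaded: 15.8 V

Open-circuit: V = 17.4 × 6800/(560 + 6800) = 16.1 V.
With the load, R_B becomes R_B‖R_L = 5580 Ω, so V = 17.4 × 5580/6140 = 15.8 V.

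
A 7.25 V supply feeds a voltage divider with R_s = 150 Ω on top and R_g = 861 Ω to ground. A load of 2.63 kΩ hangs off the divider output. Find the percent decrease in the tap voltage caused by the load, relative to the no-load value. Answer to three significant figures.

4.63 %

The divider's output (Thévenin) resistance is R_s‖R_g = 127.7 Ω.
Fractional drop under load = R_th/(R_th + R_L) = 127.7 / (127.7 + 2630) = 0.04632.
So the output falls by 4.63 %.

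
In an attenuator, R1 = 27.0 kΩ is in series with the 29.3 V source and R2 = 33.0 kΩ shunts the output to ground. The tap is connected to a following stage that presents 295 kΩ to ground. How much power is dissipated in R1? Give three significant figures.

Total resistance from the source is R1 + (R2‖R_L) = 56.68 kΩ, so I = 29.3/56.68 kΩ = 0.5169 mA.
P = I²·R1 = (0.5169 mA)² × 27.0 kΩ = 7.22 mW.

P ≈ 7.22 mW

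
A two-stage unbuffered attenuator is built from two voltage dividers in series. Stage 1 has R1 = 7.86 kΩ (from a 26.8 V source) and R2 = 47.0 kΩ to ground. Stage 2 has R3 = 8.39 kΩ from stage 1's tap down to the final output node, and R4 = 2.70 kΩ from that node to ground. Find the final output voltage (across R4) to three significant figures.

Stage 2 presents R3+R4 = 11.09 kΩ as a load on stage 1's tap.
Stage 1's lower leg becomes R2‖(R3+R4) = 8.973 kΩ, so V_mid = 26.8 × 8.973/16.83 = 14.29 V.
Stage 2 is itself unloaded: V_out = V_mid × R4/(R3+R4) = 14.29 × 2.70/11.09 = 3.48 V.

V_out ≈ 3.48 V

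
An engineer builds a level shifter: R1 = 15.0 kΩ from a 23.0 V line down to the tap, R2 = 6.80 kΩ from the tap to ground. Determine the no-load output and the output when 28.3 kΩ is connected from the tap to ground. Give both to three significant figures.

Open-circuit: V = 23.0 × 6.80/(15.0 + 6.80) = 7.17 V.
With the load, R2 becomes R2‖R_L = 5.483 kΩ, so V = 23.0 × 5.483/20.48 = 6.16 V.

Unloaded: 7.17 V; loaded: 6.16 V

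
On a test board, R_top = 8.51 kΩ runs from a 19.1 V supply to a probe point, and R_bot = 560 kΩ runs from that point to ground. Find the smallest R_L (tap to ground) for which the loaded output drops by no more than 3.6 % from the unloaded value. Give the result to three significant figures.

R_L(min) ≈ 224 kΩ

Output resistance R_th = R_top‖R_bot = (8.51 × 560)/568.5 = 8.383 kΩ.
The fractional drop is R_th/(R_th + R_L); requiring this ≤ 0.0360 gives R_L ≥ R_th(1/0.0360 − 1) = 8.383 × 26.78 = 224 kΩ.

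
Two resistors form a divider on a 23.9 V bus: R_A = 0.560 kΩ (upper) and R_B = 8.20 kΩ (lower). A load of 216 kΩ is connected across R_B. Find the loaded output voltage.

V_out ≈ 22.3 V

The load sits in parallel with R_B: R_B‖R_L = (8200 × 216000) / (8200 + 216000) = 7900 Ω.
V_out = 23.9 × 7900 / (560 + 7900) = 23.9 × 7900/8460 = 22.3 V.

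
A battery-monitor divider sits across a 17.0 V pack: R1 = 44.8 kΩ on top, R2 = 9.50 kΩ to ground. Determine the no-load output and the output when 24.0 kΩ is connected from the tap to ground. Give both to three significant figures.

Unloaded: 2.97 V; loaded: 2.24 V

Open-circuit: V = 17.0 × 9.50/(44.8 + 9.50) = 2.97 V.
With the load, R2 becomes R2‖R_L = 6.806 kΩ, so V = 17.0 × 6.806/51.61 = 2.24 V.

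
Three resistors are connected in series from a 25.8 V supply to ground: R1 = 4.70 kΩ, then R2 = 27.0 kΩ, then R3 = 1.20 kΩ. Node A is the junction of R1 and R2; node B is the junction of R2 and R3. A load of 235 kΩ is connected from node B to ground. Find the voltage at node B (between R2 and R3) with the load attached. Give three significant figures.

V ≈ 0.936 V

At node B, R3 is in parallel with the load: R3‖R_L = 1.194 kΩ.
Below node A the resistance is R2 + (R3‖R_L) = 28.19 kΩ, so V_A = 25.8 × 28.19/32.89 = 22.11 V.
Then V_B = V_A × (R3‖R_L)/(R2 + R3‖R_L) = 22.11 × 1.194/28.19 = 0.936 V.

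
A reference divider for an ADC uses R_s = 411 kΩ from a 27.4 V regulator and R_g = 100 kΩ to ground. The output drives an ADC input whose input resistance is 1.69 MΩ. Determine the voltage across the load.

The load sits in parallel with R_g: R_g‖R_L = (100 × 1690) / (100 + 1690) = 94.41 kΩ.
V_out = 27.4 × 94.41 / (411 + 94.41) = 27.4 × 94.41/505.4 = 5.12 V.

V_out ≈ 5.12 V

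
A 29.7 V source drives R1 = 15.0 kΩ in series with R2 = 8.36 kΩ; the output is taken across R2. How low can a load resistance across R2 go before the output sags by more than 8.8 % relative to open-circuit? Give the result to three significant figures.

R_L(min) ≈ 55.6 kΩ

Output resistance R_th = R1‖R2 = (15.0 × 8.36)/23.36 = 5.368 kΩ.
The fractional drop is R_th/(R_th + R_L); requiring this ≤ 0.0880 gives R_L ≥ R_th(1/0.0880 − 1) = 5.368 × 10.36 = 55.6 kΩ.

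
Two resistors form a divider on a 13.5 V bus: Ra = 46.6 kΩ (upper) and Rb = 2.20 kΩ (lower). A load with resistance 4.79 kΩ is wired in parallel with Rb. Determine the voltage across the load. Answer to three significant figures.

The load sits in parallel with Rb: Rb‖R_L = (2.20 × 4.79) / (2.20 + 4.79) = 1.508 kΩ.
V_out = 13.5 × 1.508 / (46.6 + 1.508) = 13.5 × 1.508/48.11 = 0.423 V.

V_out ≈ 0.423 V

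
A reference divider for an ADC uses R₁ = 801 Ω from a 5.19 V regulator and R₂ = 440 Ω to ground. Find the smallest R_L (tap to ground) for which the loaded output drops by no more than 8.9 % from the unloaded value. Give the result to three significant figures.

R_L(min) ≈ 2.91 kΩ

Output resistance R_th = R₁‖R₂ = (801 × 440)/1241 = 284.0 Ω.
The fractional drop is R_th/(R_th + R_L); requiring this ≤ 0.0890 gives R_L ≥ R_th(1/0.0890 − 1) = 284.0 × 10.24 = 2.91 kΩ.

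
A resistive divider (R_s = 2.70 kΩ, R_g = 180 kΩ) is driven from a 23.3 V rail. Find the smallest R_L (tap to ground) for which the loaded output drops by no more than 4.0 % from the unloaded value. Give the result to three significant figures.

R_L(min) ≈ 63.8 kΩ

Output resistance R_th = R_s‖R_g = (2.70 × 180)/182.7 = 2.660 kΩ.
The fractional drop is R_th/(R_th + R_L); requiring this ≤ 0.0400 gives R_L ≥ R_th(1/0.0400 − 1) = 2.660 × 24.00 = 63.8 kΩ.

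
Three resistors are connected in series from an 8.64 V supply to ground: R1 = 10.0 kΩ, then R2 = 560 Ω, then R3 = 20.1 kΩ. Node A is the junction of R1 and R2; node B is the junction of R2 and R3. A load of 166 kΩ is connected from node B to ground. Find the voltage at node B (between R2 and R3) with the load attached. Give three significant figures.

V ≈ 5.44 V

At node B, R3 is in parallel with the load: R3‖R_L = 17930 Ω.
Below node A the resistance is R2 + (R3‖R_L) = 18490 Ω, so V_A = 8.64 × 18490/28490 = 5.607 V.
Then V_B = V_A × (R3‖R_L)/(R2 + R3‖R_L) = 5.607 × 17930/18490 = 5.44 V.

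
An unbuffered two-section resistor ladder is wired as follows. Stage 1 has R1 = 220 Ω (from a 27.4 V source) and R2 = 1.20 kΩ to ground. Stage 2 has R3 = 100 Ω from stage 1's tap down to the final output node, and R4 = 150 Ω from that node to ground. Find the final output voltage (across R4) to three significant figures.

V_out ≈ 7.97 V

Stage 2 presents R3+R4 = 250.0 Ω as a load on stage 1's tap.
Stage 1's lower leg becomes R2‖(R3+R4) = 206.9 Ω, so V_mid = 27.4 × 206.9/426.9 = 13.28 V.
Stage 2 is itself unloaded: V_out = V_mid × R4/(R3+R4) = 13.28 × 150/250.0 = 7.97 V.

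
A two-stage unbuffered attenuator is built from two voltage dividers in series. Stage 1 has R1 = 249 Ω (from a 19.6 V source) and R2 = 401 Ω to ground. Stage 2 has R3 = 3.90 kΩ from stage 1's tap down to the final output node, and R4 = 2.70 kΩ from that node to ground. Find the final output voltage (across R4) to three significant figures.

Stage 2 presents R3+R4 = 6600 Ω as a load on stage 1's tap.
Stage 1's lower leg becomes R2‖(R3+R4) = 378.0 Ω, so V_mid = 19.6 × 378.0/627.0 = 11.82 V.
Stage 2 is itself unloaded: V_out = V_mid × R4/(R3+R4) = 11.82 × 2700/6600 = 4.83 V.

V_out ≈ 4.83 V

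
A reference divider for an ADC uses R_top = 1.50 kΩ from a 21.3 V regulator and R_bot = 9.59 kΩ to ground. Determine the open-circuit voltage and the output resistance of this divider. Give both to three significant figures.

V_th = 18.4 V, R_th = 1.30 kΩ

V_th is the open-circuit tap voltage: 21.3 × 9.59/(1.50 + 9.59) = 18.4 V.
With the supply zeroed, R_top and R_bot appear in parallel from the tap: R_th = R_top‖R_bot = (1.50 × 9.59)/11.09 = 1.30 kΩ.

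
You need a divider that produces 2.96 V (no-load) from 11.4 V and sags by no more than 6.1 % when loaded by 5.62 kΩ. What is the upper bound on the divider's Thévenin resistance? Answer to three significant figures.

Loading drop = R_th/(R_th + R_L) ≤ 0.0610, so R_th ≤ R_L · ε/(1−ε) = 5.62 kΩ × 0.0610/0.9390 = 365 Ω.

R_th ≤ 365 Ω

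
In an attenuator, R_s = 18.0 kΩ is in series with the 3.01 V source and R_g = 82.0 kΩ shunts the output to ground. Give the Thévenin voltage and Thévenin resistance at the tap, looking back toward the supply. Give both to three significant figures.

V_th = 2.47 V, R_th = 14.8 kΩ

V_th is the open-circuit tap voltage: 3.01 × 82.0/(18.0 + 82.0) = 2.47 V.
With the supply zeroed, R_s and R_g appear in parallel from the tap: R_th = R_s‖R_g = (18.0 × 82.0)/100.0 = 14.8 kΩ.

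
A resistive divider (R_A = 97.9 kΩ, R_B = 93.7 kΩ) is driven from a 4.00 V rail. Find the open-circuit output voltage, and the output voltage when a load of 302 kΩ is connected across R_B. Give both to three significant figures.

Open-circuit: V = 4.00 × 93.7/(97.9 + 93.7) = 1.96 V.
With the load, R_B becomes R_B‖R_L = 71.51 kΩ, so V = 4.00 × 71.51/169.4 = 1.69 V.

Unloaded: 1.96 V; loaded: 1.69 V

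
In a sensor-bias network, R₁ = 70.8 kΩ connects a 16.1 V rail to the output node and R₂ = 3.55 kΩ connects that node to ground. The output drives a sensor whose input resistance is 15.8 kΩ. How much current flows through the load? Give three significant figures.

I_L ≈ 0.0401 mA

R₂‖R_L = 2.899 kΩ; V_out = 16.1 × 2.899/73.70 = 0.6332 V.
I_L = V_out / R_L = 0.6332 / 15.8 kΩ = 0.0401 mA.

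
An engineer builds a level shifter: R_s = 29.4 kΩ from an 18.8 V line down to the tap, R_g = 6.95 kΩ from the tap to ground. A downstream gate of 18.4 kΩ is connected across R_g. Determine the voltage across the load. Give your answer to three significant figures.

The load sits in parallel with R_g: R_g‖R_L = (6.95 × 18.4) / (6.95 + 18.4) = 5.045 kΩ.
V_out = 18.8 × 5.045 / (29.4 + 5.045) = 18.8 × 5.045/34.44 = 2.75 V.

V_out ≈ 2.75 V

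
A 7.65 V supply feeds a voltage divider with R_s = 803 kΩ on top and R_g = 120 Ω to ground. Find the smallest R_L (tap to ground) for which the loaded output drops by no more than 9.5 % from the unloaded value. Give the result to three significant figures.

Output resistance R_th = R_s‖R_g = (803000 × 120)/803100 = 120.0 Ω.
The fractional drop is R_th/(R_th + R_L); requiring this ≤ 0.0950 gives R_L ≥ R_th(1/0.0950 − 1) = 120.0 × 9.526 = 1.14 kΩ.

R_L(min) ≈ 1.14 kΩ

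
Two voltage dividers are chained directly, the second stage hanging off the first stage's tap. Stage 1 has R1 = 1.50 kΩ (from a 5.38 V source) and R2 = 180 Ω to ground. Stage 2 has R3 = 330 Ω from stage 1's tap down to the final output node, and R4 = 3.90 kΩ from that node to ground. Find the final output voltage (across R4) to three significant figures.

Stage 2 presents R3+R4 = 4230 Ω as a load on stage 1's tap.
Stage 1's lower leg becomes R2‖(R3+R4) = 172.7 Ω, so V_mid = 5.38 × 172.7/1673 = 0.5553 V.
Stage 2 is itself unloaded: V_out = V_mid × R4/(R3+R4) = 0.5553 × 3900/4230 = 0.512 V.

V_out ≈ 0.512 V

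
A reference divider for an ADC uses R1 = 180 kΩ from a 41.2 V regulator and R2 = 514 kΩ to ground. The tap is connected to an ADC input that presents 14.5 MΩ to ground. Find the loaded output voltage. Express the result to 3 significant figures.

The load sits in parallel with R2: R2‖R_L = (514 × 14500) / (514 + 14500) = 496.4 kΩ.
V_out = 41.2 × 496.4 / (180 + 496.4) = 41.2 × 496.4/676.4 = 30.2 V.
(Unloaded it would have been 30.5 V.)

V_out ≈ 30.2 V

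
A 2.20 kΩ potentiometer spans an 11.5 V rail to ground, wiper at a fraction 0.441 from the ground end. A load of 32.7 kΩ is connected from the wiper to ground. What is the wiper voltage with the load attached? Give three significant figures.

V ≈ 4.99 V

The wiper splits the pot into (1−α)R = 1230 Ω above and αR = 970.2 Ω below.
Lower section ‖ load = 942.2 Ω.
V_wiper = 11.5 × 942.2/(1230 + 942.2) = 4.99 V.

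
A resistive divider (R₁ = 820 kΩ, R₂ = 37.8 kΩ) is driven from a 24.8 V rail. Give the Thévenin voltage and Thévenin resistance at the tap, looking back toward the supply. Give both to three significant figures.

V_th is the open-circuit tap voltage: 24.8 × 37.8/(820 + 37.8) = 1.09 V.
With the supply zeroed, R₁ and R₂ appear in parallel from the tap: R_th = R₁‖R₂ = (820 × 37.8)/857.8 = 36.1 kΩ.

V_th = 1.09 V, R_th = 36.1 kΩ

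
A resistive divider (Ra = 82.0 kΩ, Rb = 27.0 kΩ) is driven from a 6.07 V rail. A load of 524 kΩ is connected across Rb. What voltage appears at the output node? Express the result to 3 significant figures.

The load sits in parallel with Rb: Rb‖R_L = (27.0 × 524) / (27.0 + 524) = 25.68 kΩ.
V_out = 6.07 × 25.68 / (82.0 + 25.68) = 6.07 × 25.68/107.7 = 1.45 V.

V_out ≈ 1.45 V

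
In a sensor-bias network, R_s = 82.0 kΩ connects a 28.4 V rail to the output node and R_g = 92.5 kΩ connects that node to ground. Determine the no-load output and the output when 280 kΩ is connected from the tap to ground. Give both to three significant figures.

Unloaded: 15.1 V; loaded: 13.0 V

Open-circuit: V = 28.4 × 92.5/(82.0 + 92.5) = 15.1 V.
With the load, R_g becomes R_g‖R_L = 69.53 kΩ, so V = 28.4 × 69.53/151.5 = 13.0 V.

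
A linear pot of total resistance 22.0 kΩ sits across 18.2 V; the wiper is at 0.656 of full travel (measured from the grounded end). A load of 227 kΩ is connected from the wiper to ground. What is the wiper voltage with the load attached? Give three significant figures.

The wiper splits the pot into (1−α)R = 7.568 kΩ above and αR = 14.43 kΩ below.
Lower section ‖ load = 13.57 kΩ.
V_wiper = 18.2 × 13.57/(7.568 + 13.57) = 11.7 V.

V ≈ 11.7 V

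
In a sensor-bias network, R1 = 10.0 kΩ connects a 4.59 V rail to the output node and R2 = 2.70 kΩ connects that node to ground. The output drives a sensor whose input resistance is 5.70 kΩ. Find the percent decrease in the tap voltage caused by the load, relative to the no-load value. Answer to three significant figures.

27.2 %

Unloaded V = 4.59 × 2.70/12.70 = 0.9758 V.
Loaded: R2‖R_L = 1.832 kΩ, giving V = 4.59 × 1.832/11.83 = 0.7107 V.
Drop = (0.9758 − 0.7107) / 0.9758 = 27.2 %.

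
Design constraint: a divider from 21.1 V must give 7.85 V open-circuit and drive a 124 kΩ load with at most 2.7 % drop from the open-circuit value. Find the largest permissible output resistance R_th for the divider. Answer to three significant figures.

R_th ≤ 3.44 kΩ

Loading drop = R_th/(R_th + R_L) ≤ 0.0270, so R_th ≤ R_L · ε/(1−ε) = 124 kΩ × 0.0270/0.9730 = 3.44 kΩ.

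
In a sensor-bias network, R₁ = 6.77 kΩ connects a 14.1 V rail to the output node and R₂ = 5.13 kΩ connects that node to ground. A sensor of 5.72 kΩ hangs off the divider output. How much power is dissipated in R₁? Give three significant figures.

Total resistance from the source is R₁ + (R₂‖R_L) = 9.474 kΩ, so I = 14.1/9.474 kΩ = 1.488 mA.
P = I²·R₁ = (1.488 mA)² × 6.77 kΩ = 15.0 mW.

P ≈ 15.0 mW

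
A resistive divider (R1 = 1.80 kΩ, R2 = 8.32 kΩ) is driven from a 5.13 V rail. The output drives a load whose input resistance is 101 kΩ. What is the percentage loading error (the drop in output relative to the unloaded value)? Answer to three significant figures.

1.44 %

The divider's output (Thévenin) resistance is R1‖R2 = 1.480 kΩ.
Fractional drop under load = R_th/(R_th + R_L) = 1.480 / (1.480 + 101) = 0.01444.
So the output falls by 1.44 %.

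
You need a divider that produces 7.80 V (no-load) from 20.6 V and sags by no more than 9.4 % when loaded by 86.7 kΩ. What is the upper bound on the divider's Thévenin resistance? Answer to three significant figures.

R_th ≤ 9.00 kΩ

Loading drop = R_th/(R_th + R_L) ≤ 0.0940, so R_th ≤ R_L · ε/(1−ε) = 86.7 kΩ × 0.0940/0.9060 = 9.00 kΩ.
(Any R1, R2 with R2/(R1+R2) = 0.379 and R1‖R2 ≤ 9.00 kΩ will meet the spec.)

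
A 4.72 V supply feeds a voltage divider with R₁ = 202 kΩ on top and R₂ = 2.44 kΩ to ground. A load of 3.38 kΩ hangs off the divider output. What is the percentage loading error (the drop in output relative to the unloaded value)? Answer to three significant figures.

Unloaded V = 4.72 × 2.44/204.4 = 0.05633 V.
Loaded: R₂‖R_L = 1.417 kΩ, giving V = 4.72 × 1.417/203.4 = 0.03288 V.
Drop = (0.05633 − 0.03288) / 0.05633 = 41.6 %.

41.6 %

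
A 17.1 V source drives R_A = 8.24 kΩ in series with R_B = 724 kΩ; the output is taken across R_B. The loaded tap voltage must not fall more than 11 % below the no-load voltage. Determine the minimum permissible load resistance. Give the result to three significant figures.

R_L(min) ≈ 65.9 kΩ

Output resistance R_th = R_A‖R_B = (8.24 × 724)/732.2 = 8.147 kΩ.
The fractional drop is R_th/(R_th + R_L); requiring this ≤ 0.110 gives R_L ≥ R_th(1/0.110 − 1) = 8.147 × 8.091 = 65.9 kΩ.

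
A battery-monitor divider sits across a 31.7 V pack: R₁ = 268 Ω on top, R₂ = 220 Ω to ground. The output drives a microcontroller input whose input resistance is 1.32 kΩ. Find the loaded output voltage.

The load sits in parallel with R₂: R₂‖R_L = (220 × 1320) / (220 + 1320) = 188.6 Ω.
V_out = 31.7 × 188.6 / (268 + 188.6) = 31.7 × 188.6/456.6 = 13.1 V.

V_out ≈ 13.1 V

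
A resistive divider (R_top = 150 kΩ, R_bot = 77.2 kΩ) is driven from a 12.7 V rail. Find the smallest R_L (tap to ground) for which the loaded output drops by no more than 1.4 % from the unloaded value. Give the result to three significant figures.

R_L(min) ≈ 3.59 MΩ

Output resistance R_th = R_top‖R_bot = (150 × 77.2)/227.2 = 50.97 kΩ.
The fractional drop is R_th/(R_th + R_L); requiring this ≤ 0.0140 gives R_L ≥ R_th(1/0.0140 − 1) = 50.97 × 70.43 = 3.59 MΩ.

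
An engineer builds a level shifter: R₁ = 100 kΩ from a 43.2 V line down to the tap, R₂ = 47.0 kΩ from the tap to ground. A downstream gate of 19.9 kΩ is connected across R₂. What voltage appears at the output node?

V_out ≈ 5.30 V

The load sits in parallel with R₂: R₂‖R_L = (47.0 × 19.9) / (47.0 + 19.9) = 13.98 kΩ.
V_out = 43.2 × 13.98 / (100 + 13.98) = 43.2 × 13.98/114.0 = 5.30 V.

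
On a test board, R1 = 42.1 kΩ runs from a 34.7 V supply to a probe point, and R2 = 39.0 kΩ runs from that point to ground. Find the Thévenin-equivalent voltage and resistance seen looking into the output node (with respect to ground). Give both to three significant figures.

V_th is the open-circuit tap voltage: 34.7 × 39.0/(42.1 + 39.0) = 16.7 V.
With the supply zeroed, R1 and R2 appear in parallel from the tap: R_th = R1‖R2 = (42.1 × 39.0)/81.10 = 20.2 kΩ.

V_th = 16.7 V, R_th = 20.2 kΩ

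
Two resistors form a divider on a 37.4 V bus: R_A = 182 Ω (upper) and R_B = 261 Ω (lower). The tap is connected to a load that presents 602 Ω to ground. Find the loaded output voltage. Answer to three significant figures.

V_out ≈ 18.7 V

The load sits in parallel with R_B: R_B‖R_L = (261 × 602) / (261 + 602) = 182.1 Ω.
V_out = 37.4 × 182.1 / (182 + 182.1) = 37.4 × 182.1/364.1 = 18.7 V.
(Unloaded it would have been 22.0 V.)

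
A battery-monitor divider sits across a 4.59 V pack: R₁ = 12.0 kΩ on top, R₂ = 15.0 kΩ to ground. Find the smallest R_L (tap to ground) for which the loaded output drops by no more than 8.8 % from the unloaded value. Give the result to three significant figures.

R_L(min) ≈ 69.1 kΩ

Output resistance R_th = R₁‖R₂ = (12.0 × 15.0)/27.00 = 6.667 kΩ.
The fractional drop is R_th/(R_th + R_L); requiring this ≤ 0.0880 gives R_L ≥ R_th(1/0.0880 − 1) = 6.667 × 10.36 = 69.1 kΩ.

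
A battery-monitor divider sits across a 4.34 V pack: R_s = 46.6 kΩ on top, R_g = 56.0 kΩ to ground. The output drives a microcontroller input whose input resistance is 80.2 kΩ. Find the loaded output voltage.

The load sits in parallel with R_g: R_g‖R_L = (56.0 × 80.2) / (56.0 + 80.2) = 32.98 kΩ.
V_out = 4.34 × 32.98 / (46.6 + 32.98) = 4.34 × 32.98/79.58 = 1.80 V.

V_out ≈ 1.80 V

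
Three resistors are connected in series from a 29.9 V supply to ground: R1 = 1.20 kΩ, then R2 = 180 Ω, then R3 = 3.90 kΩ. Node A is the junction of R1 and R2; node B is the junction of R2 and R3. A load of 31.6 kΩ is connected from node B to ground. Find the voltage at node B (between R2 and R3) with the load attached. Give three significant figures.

At node B, R3 is in parallel with the load: R3‖R_L = 3472 Ω.
Below node A the resistance is R2 + (R3‖R_L) = 3652 Ω, so V_A = 29.9 × 3652/4852 = 22.50 V.
Then V_B = V_A × (R3‖R_L)/(R2 + R3‖R_L) = 22.50 × 3472/3652 = 21.4 V.

V ≈ 21.4 V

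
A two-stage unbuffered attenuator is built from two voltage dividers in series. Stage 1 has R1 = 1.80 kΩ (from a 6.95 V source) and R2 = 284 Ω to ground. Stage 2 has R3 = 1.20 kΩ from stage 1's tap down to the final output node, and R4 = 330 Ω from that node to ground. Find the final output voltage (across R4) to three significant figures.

V_out ≈ 0.176 V

Stage 2 presents R3+R4 = 1530 Ω as a load on stage 1's tap.
Stage 1's lower leg becomes R2‖(R3+R4) = 239.5 Ω, so V_mid = 6.95 × 239.5/2040 = 0.8163 V.
Stage 2 is itself unloaded: V_out = V_mid × R4/(R3+R4) = 0.8163 × 330/1530 = 0.176 V.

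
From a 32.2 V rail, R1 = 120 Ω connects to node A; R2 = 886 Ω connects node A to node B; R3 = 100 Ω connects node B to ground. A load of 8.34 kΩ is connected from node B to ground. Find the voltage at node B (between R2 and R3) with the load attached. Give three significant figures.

V ≈ 2.88 V

At node B, R3 is in parallel with the load: R3‖R_L = 98.82 Ω.
Below node A the resistance is R2 + (R3‖R_L) = 984.8 Ω, so V_A = 32.2 × 984.8/1105 = 28.70 V.
Then V_B = V_A × (R3‖R_L)/(R2 + R3‖R_L) = 28.70 × 98.82/984.8 = 2.88 V.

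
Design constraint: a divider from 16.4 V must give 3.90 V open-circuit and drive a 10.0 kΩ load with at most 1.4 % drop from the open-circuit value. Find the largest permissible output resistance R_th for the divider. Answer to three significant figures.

R_th ≤ 142 Ω

Loading drop = R_th/(R_th + R_L) ≤ 0.0140, so R_th ≤ R_L · ε/(1−ε) = 10.0 kΩ × 0.0140/0.9860 = 142 Ω.
(Any R1, R2 with R2/(R1+R2) = 0.238 and R1‖R2 ≤ 142 Ω will meet the spec.)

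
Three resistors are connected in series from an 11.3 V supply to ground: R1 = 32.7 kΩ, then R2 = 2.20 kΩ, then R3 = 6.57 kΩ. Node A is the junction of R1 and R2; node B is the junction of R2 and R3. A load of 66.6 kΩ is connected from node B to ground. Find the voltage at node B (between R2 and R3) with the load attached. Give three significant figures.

V ≈ 1.65 V

At node B, R3 is in parallel with the load: R3‖R_L = 5.980 kΩ.
Below node A the resistance is R2 + (R3‖R_L) = 8.180 kΩ, so V_A = 11.3 × 8.180/40.88 = 2.261 V.
Then V_B = V_A × (R3‖R_L)/(R2 + R3‖R_L) = 2.261 × 5.980/8.180 = 1.65 V.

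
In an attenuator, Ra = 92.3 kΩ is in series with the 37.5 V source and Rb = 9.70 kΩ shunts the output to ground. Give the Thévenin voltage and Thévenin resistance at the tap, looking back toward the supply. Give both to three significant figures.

V_th = 3.57 V, R_th = 8.78 kΩ

V_th is the open-circuit tap voltage: 37.5 × 9.70/(92.3 + 9.70) = 3.57 V.
With the supply zeroed, Ra and Rb appear in parallel from the tap: R_th = Ra‖Rb = (92.3 × 9.70)/102.0 = 8.78 kΩ.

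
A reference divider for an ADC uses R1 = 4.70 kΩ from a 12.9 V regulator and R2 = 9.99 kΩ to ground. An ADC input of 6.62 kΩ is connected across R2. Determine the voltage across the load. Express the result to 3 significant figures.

V_out ≈ 5.92 V

The load sits in parallel with R2: R2‖R_L = (9.99 × 6.62) / (9.99 + 6.62) = 3.982 kΩ.
V_out = 12.9 × 3.982 / (4.70 + 3.982) = 12.9 × 3.982/8.682 = 5.92 V.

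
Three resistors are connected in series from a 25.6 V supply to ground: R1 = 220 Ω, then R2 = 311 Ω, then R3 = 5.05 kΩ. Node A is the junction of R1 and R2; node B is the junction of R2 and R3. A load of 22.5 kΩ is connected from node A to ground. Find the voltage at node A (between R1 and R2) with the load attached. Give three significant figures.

Below node A the series string R2+R3 = 5361 Ω sits in parallel with the 22500 Ω load: 4329 Ω.
V_A = 25.6 × 4329/(220 + 4329) = 24.4 V.

V ≈ 24.4 V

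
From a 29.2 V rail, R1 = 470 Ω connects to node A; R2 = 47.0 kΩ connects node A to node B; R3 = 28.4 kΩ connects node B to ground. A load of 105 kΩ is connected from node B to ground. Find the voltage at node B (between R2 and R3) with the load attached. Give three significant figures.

V ≈ 9.35 V

At node B, R3 is in parallel with the load: R3‖R_L = 22350 Ω.
Below node A the resistance is R2 + (R3‖R_L) = 69350 Ω, so V_A = 29.2 × 69350/69820 = 29.00 V.
Then V_B = V_A × (R3‖R_L)/(R2 + R3‖R_L) = 29.00 × 22350/69350 = 9.35 V.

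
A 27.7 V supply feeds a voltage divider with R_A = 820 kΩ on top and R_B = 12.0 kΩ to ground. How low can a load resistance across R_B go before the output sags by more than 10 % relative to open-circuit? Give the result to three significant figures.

R_L(min) ≈ 106 kΩ

Output resistance R_th = R_A‖R_B = (820 × 12.0)/832.0 = 11.83 kΩ.
The fractional drop is R_th/(R_th + R_L); requiring this ≤ 0.100 gives R_L ≥ R_th(1/0.100 − 1) = 11.83 × 9.000 = 106 kΩ.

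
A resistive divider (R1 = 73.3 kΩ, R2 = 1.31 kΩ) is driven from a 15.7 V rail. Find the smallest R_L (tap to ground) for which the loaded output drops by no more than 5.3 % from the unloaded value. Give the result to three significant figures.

R_L(min) ≈ 23.0 kΩ

Output resistance R_th = R1‖R2 = (73.3 × 1.31)/74.61 = 1.287 kΩ.
The fractional drop is R_th/(R_th + R_L); requiring this ≤ 0.0530 gives R_L ≥ R_th(1/0.0530 − 1) = 1.287 × 17.87 = 23.0 kΩ.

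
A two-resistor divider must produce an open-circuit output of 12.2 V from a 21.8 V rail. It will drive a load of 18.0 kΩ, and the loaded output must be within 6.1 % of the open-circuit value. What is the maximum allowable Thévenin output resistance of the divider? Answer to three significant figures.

Loading drop = R_th/(R_th + R_L) ≤ 0.0610, so R_th ≤ R_L · ε/(1−ε) = 18.0 kΩ × 0.0610/0.9390 = 1.17 kΩ.

R_th ≤ 1.17 kΩ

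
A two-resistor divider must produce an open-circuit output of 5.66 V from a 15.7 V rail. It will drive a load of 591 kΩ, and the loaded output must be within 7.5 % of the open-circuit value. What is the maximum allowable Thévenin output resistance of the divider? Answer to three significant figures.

Loading drop = R_th/(R_th + R_L) ≤ 0.0750, so R_th ≤ R_L · ε/(1−ε) = 591 kΩ × 0.0750/0.9250 = 47.9 kΩ.
(Any R1, R2 with R2/(R1+R2) = 0.361 and R1‖R2 ≤ 47.9 kΩ will meet the spec.)

R_th ≤ 47.9 kΩ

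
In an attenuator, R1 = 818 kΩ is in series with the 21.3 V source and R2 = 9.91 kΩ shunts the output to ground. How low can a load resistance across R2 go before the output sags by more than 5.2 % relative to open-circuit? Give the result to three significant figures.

R_L(min) ≈ 179 kΩ

Output resistance R_th = R1‖R2 = (818 × 9.91)/827.9 = 9.791 kΩ.
The fractional drop is R_th/(R_th + R_L); requiring this ≤ 0.0520 gives R_L ≥ R_th(1/0.0520 − 1) = 9.791 × 18.23 = 179 kΩ.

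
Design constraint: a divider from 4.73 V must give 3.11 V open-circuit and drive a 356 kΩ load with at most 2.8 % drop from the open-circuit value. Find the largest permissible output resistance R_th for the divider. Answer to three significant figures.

Loading drop = R_th/(R_th + R_L) ≤ 0.0280, so R_th ≤ R_L · ε/(1−ε) = 356 kΩ × 0.0280/0.9720 = 10.3 kΩ.

R_th ≤ 10.3 kΩ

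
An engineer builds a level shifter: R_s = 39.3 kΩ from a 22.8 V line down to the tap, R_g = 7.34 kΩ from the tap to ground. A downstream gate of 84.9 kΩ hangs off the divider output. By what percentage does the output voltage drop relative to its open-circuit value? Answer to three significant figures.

6.79 %

The divider's output (Thévenin) resistance is R_s‖R_g = 6.185 kΩ.
Fractional drop under load = R_th/(R_th + R_L) = 6.185 / (6.185 + 84.9) = 0.06790.
So the output falls by 6.79 %.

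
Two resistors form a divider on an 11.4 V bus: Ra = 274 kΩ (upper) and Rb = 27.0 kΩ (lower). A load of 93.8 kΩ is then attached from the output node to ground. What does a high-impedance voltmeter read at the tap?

V_out ≈ 0.810 V

The load sits in parallel with Rb: Rb‖R_L = (27.0 × 93.8) / (27.0 + 93.8) = 20.97 kΩ.
V_out = 11.4 × 20.97 / (274 + 20.97) = 11.4 × 20.97/295.0 = 0.810 V.
(Unloaded it would have been 1.02 V.)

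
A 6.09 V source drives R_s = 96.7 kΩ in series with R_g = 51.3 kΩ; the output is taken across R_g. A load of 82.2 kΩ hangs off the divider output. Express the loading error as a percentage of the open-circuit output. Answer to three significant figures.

29.0 %

Unloaded V = 6.09 × 51.3/148.0 = 2.111 V.
Loaded: R_g‖R_L = 31.59 kΩ, giving V = 6.09 × 31.59/128.3 = 1.499 V.
Drop = (2.111 − 1.499) / 2.111 = 29.0 %.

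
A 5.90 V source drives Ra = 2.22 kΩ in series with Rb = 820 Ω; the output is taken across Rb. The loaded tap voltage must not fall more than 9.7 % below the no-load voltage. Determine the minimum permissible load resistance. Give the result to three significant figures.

Output resistance R_th = Ra‖Rb = (2220 × 820)/3040 = 598.8 Ω.
The fractional drop is R_th/(R_th + R_L); requiring this ≤ 0.0970 gives R_L ≥ R_th(1/0.0970 − 1) = 598.8 × 9.309 = 5.57 kΩ.

R_L(min) ≈ 5.57 kΩ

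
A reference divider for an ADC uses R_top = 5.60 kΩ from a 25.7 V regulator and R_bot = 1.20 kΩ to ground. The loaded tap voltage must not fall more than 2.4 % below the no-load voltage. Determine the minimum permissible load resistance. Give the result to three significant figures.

R_L(min) ≈ 40.2 kΩ

Output resistance R_th = R_top‖R_bot = (5600 × 1200)/6800 = 988.2 Ω.
The fractional drop is R_th/(R_th + R_L); requiring this ≤ 0.0240 gives R_L ≥ R_th(1/0.0240 − 1) = 988.2 × 40.67 = 40.2 kΩ.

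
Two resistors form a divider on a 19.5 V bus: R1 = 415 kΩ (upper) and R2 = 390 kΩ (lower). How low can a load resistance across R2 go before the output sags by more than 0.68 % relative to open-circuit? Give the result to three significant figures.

R_L(min) ≈ 29.4 MΩ

Output resistance R_th = R1‖R2 = (415 × 390)/805.0 = 201.1 kΩ.
The fractional drop is R_th/(R_th + R_L); requiring this ≤ 0.00680 gives R_L ≥ R_th(1/0.00680 − 1) = 201.1 × 146.1 = 29.4 MΩ.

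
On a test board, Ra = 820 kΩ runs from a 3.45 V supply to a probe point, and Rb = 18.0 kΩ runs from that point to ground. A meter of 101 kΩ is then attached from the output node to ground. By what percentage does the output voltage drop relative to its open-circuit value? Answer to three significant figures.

Unloaded V = 3.45 × 18.0/838.0 = 0.074105 V.
Loaded: Rb‖R_L = 15.28 kΩ, giving V = 3.45 × 15.28/835.3 = 0.063101 V.
Drop = (0.074105 − 0.063101) / 0.074105 = 14.8 %.

14.8 %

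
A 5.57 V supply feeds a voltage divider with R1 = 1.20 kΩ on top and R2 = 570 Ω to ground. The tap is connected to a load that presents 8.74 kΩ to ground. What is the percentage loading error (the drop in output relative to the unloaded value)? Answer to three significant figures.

The divider's output (Thévenin) resistance is R1‖R2 = 386.4 Ω.
Fractional drop under load = R_th/(R_th + R_L) = 386.4 / (386.4 + 8740) = 0.04234.
So the output falls by 4.23 %.

4.23 %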